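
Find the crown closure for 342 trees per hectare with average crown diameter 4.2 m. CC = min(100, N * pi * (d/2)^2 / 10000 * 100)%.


(d/2)^2 = (4.2/2)^2 = 2.1^2 = 4.41
Crown area = 3.141593 * 4.41 = 13.8544 m^2
N * area / 10000 * 100 = 342 * 13.8544 / 10000 * 100 = 47.3820
CC = min(100, 47.3820) = 47.3820 ≈ 47.4%

47.4%


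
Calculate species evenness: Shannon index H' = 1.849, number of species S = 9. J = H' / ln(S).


ln(9) = 2.19722
J = H' / ln(S) = 1.849 / 2.19722 = 0.841518 ≈ 0.8415

0.8415


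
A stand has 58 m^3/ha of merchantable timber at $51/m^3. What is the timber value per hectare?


Value = 58 * 51 = $2958/ha

$2958/ha


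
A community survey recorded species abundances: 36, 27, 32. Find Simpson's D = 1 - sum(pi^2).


Total N = 36 + 27 + 32 = 95
Per-species terms:
  p = 36/95 = 0.378947; p^2 = 0.378947^2 = 0.143601
  p = 27/95 = 0.284211; p^2 = 0.284211^2 = 0.080776
  p = 32/95 = 0.336842; p^2 = 0.336842^2 = 0.113463
sum(p^2) = 0.143601 + 0.080776 + 0.113463 = 0.337840
D = 1 - 0.337840 = 0.662160 ≈ 0.6622

0.6622


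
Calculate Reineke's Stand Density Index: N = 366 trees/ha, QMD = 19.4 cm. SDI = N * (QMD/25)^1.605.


QMD/25 = 19.4/25 = 0.776
(0.776)^1.605 = exp(1.605 * ln(0.776)) = exp(1.605 * (-0.253603)) = exp(-0.407033) = 0.665622
SDI = 366 * 0.665622 = 243.618 ≈ 244

244


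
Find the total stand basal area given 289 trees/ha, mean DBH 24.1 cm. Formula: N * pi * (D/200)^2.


(D/200)^2 = (24.1/200)^2 = 0.1205^2 = 0.01452025
Individual BA = 3.141593 * 0.01452025 = 0.0456167 m^2
Stand BA = 289 * 0.0456167 = 13.1832 ≈ 13.18 m^2/ha

13.18 m^2/ha


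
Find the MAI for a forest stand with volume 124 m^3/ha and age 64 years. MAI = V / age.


MAI = 124 / 64 = 1.9375 ≈ 1.94 m^3/ha/yr

1.94 m^3/ha/yr


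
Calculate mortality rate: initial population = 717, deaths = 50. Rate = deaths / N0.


Mortality rate = 50 / 717 = 0.069735 ≈ 0.0697

0.0697


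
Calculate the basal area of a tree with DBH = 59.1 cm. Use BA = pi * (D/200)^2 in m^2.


D/200 = 59.1/200 = 0.2955 m
(D/200)^2 = 0.2955^2 = 0.08732025
BA = 3.141593 * 0.08732025 = 0.274325 ≈ 0.2743 m^2

0.2743 m^2


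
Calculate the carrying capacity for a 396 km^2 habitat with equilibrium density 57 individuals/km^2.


K = 57 * 396 = 22572 individuals

22572 individuals


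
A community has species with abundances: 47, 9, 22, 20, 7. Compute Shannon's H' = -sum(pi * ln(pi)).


Total N = 47 + 9 + 22 + 20 + 7 = 105
Per-species terms:
  p = 47/105 = 0.447619; ln(p) = -0.803813; p*ln(p) = 0.447619 * (-0.803813) = -0.359802
  p = 9/105 = 0.085714; ln(p) = -2.456739; p*ln(p) = 0.085714 * (-2.456739) = -0.210577
  p = 22/105 = 0.209524; ln(p) = -1.562917; p*ln(p) = 0.209524 * (-1.562917) = -0.327469
  p = 20/105 = 0.190476; ln(p) = -1.658229; p*ln(p) = 0.190476 * (-1.658229) = -0.315853
  p = 7/105 = 0.066667; ln(p) = -2.708045; p*ln(p) = 0.066667 * (-2.708045) = -0.180537
sum(p*ln(p)) = (-0.359802) + (-0.210577) + (-0.327469) + (-0.315853) + (-0.180537) = -1.394238
H' = -(-1.394238) = 1.394238 ≈ 1.3942

1.3942


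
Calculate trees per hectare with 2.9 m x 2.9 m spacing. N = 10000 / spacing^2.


N = 10000 / 2.9^2 = 10000 / 8.41 = 1189.06 ≈ 1189 trees/ha

1189 trees/ha


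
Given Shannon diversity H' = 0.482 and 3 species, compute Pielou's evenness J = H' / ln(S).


ln(3) = 1.09861
J = H' / ln(S) = 0.482 / 1.09861 = 0.438736 ≈ 0.4387

0.4387


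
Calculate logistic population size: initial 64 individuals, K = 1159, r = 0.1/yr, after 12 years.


(K - N0)/N0 = (1159 - 64)/64 = 1095/64 = 17.1094
r*t = 0.1 * 12 = 1.2; exp(-1.2) = 0.301194
17.1094 * 0.301194 = 5.15325
1 + 5.15325 = 6.15325
N = 1159 / 6.15325 = 188.356 ≈ 188

188


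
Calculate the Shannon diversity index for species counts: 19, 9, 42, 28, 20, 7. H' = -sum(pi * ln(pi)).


Total N = 19 + 9 + 42 + 28 + 20 + 7 = 125
Per-species terms:
  p = 19/125 = 0.152000; ln(p) = -1.883875; p*ln(p) = 0.152000 * (-1.883875) = -0.286349
  p = 9/125 = 0.072000; ln(p) = -2.631089; p*ln(p) = 0.072000 * (-2.631089) = -0.189438
  p = 42/125 = 0.336000; ln(p) = -1.090644; p*ln(p) = 0.336000 * (-1.090644) = -0.366456
  p = 28/125 = 0.224000; ln(p) = -1.496109; p*ln(p) = 0.224000 * (-1.496109) = -0.335128
  p = 20/125 = 0.160000; ln(p) = -1.832581; p*ln(p) = 0.160000 * (-1.832581) = -0.293213
  p = 7/125 = 0.056000; ln(p) = -2.882404; p*ln(p) = 0.056000 * (-2.882404) = -0.161415
sum(p*ln(p)) = (-0.286349) + (-0.189438) + (-0.366456) + (-0.335128) + (-0.293213) + (-0.161415) = -1.631999
H' = -(-1.631999) = 1.631999 ≈ 1.6320

1.6320


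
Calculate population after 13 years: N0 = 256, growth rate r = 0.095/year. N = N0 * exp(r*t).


r*t = 0.095 * 13 = 1.235
exp(1.235) = 3.43838
N = 256 * 3.43838 = 880.225 ≈ 880

880


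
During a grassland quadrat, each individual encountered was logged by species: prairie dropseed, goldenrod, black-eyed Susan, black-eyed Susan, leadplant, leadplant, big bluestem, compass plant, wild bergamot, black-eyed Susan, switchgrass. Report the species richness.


Total individuals logged = 11
Distinct species (count of individuals): prairie dropseed (1), goldenrod (1), black-eyed Susan (3), leadplant (2), big bluestem (1), compass plant (1), wild bergamot (1), switchgrass (1)
Species richness = number of distinct species = 8

8


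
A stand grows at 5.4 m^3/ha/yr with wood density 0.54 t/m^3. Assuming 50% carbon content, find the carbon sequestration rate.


C = 5.4 * 0.54 * 0.5 = 1.458 ≈ 1.46 t C/ha/yr

1.46 t C/ha/yr


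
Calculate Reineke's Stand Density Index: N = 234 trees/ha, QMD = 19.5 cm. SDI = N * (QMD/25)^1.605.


QMD/25 = 19.5/25 = 0.78
(0.78)^1.605 = exp(1.605 * ln(0.78)) = exp(1.605 * (-0.248461)) = exp(-0.398780) = 0.671138
SDI = 234 * 0.671138 = 157.046 ≈ 157

157


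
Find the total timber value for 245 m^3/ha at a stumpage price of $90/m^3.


Value = 245 * 90 = $22050/ha

$22050/ha


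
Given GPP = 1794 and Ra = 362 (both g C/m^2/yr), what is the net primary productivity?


NPP = GPP - Ra = 1794 - 362 = 1432 g C/m^2/yr

1432 g C/m^2/yr


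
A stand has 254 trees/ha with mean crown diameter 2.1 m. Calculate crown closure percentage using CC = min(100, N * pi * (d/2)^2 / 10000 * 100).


(d/2)^2 = (2.1/2)^2 = 1.05^2 = 1.1025
Crown area = 3.141593 * 1.1025 = 3.46361 m^2
N * area / 10000 * 100 = 254 * 3.46361 / 10000 * 100 = 8.79757
CC = min(100, 8.79757) = 8.79757 ≈ 8.8%

8.8%


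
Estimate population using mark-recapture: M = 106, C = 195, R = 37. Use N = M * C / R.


N = M * C / R = 106 * 195 / 37 = 20670 / 37 = 558.65 ≈ 559

559 individuals


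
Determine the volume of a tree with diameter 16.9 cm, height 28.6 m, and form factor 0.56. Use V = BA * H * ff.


(D/200)^2 = (16.9/200)^2 = 0.0845^2 = 0.00714025
BA = 3.141593 * 0.00714025 = 0.0224318 m^2
V = 0.0224318 * 28.6 * 0.56 = 0.359268 ≈ 0.359 m^3

0.359 m^3


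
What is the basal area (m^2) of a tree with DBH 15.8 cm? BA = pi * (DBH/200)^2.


D/200 = 15.8/200 = 0.079 m
(D/200)^2 = 0.079^2 = 0.006241
BA = 3.141593 * 0.006241 = 0.0196067 ≈ 0.0196 m^2

0.0196 m^2


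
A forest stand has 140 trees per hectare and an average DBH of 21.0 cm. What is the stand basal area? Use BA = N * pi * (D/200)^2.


(D/200)^2 = (21.0/200)^2 = 0.105^2 = 0.011025
Individual BA = 3.141593 * 0.011025 = 0.0346361 m^2
Stand BA = 140 * 0.0346361 = 4.84905 ≈ 4.85 m^2/ha

4.85 m^2/ha


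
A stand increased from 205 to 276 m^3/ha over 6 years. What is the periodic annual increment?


PAI = (V2 - V1) / period = (276 - 205) / 6 = 71 / 6 = 11.8333 ≈ 11.83 m^3/ha/yr

11.83 m^3/ha/yr


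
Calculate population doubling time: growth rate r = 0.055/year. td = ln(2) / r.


td = ln(2) / 0.055 = 0.693147 / 0.055 = 12.6027 ≈ 12.6 years

12.6 years


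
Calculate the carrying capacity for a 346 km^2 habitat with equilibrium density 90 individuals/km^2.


K = 90 * 346 = 31140 individuals

31140 individuals


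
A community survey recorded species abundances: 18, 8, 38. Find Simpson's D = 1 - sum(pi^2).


Total N = 18 + 8 + 38 = 64
Per-species terms:
  p = 18/64 = 0.281250; p^2 = 0.281250^2 = 0.079102
  p = 8/64 = 0.125000; p^2 = 0.125000^2 = 0.015625
  p = 38/64 = 0.593750; p^2 = 0.593750^2 = 0.352539
sum(p^2) = 0.079102 + 0.015625 + 0.352539 = 0.447266
D = 1 - 0.447266 = 0.552734 ≈ 0.5527

0.5527


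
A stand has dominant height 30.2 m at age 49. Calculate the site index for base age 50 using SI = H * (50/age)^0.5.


50/49 = 1.02041
(1.02041)^0.5 = 1.01015
SI = 30.2 * 1.01015 = 30.5065 ≈ 30.5 m

30.5 m


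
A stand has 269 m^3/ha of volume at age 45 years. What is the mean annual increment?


MAI = 269 / 45 = 5.9778 ≈ 5.98 m^3/ha/yr

5.98 m^3/ha/yr


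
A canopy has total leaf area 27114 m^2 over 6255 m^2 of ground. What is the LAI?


LAI = 27114 / 6255 = 4.3348 ≈ 4.33

4.33


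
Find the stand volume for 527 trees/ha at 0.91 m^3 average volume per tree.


V_stand = 527 * 0.91 = 479.57 ≈ 479.6 m^3/ha

479.6 m^3/ha


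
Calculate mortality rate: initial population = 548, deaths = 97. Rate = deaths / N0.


Mortality rate = 97 / 548 = 0.177007 ≈ 0.1770

0.1770


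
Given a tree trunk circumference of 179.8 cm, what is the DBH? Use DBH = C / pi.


DBH = C / pi = 179.8 / 3.141593 = 57.2321 ≈ 57.23 cm

57.23 cm


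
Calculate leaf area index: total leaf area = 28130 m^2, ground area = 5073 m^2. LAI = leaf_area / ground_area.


LAI = 28130 / 5073 = 5.5450 ≈ 5.55

5.55


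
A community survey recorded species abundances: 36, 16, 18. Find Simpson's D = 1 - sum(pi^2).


Total N = 36 + 16 + 18 = 70
Per-species terms:
  p = 36/70 = 0.514286; p^2 = 0.514286^2 = 0.264490
  p = 16/70 = 0.228571; p^2 = 0.228571^2 = 0.052245
  p = 18/70 = 0.257143; p^2 = 0.257143^2 = 0.066123
sum(p^2) = 0.264490 + 0.052245 + 0.066123 = 0.382858
D = 1 - 0.382858 = 0.617142 ≈ 0.6171

0.6171


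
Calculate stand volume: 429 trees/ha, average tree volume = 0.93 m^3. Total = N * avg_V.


V_stand = 429 * 0.93 = 398.97 ≈ 399.0 m^3/ha

399.0 m^3/ha


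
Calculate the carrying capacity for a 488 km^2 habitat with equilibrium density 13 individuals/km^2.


K = 13 * 488 = 6344 individuals

6344 individuals


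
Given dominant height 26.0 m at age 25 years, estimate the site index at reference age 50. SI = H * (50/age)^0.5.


50/25 = 2.00000
(2.00000)^0.5 = 1.41421
SI = 26.0 * 1.41421 = 36.7695 ≈ 36.8 m

36.8 m


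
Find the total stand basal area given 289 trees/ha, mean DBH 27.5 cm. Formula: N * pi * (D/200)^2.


(D/200)^2 = (27.5/200)^2 = 0.1375^2 = 0.01890625
Individual BA = 3.141593 * 0.01890625 = 0.0593957 m^2
Stand BA = 289 * 0.0593957 = 17.1654 ≈ 17.17 m^2/ha

17.17 m^2/ha


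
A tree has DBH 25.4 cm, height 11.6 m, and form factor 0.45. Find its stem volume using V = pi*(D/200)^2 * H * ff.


(D/200)^2 = (25.4/200)^2 = 0.127^2 = 0.016129
BA = 3.141593 * 0.016129 = 0.0506708 m^2
V = 0.0506708 * 11.6 * 0.45 = 0.264502 ≈ 0.265 m^3

0.265 m^3


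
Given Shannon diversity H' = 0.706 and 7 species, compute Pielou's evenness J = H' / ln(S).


ln(7) = 1.94591
J = H' / ln(S) = 0.706 / 1.94591 = 0.362812 ≈ 0.3628

0.3628


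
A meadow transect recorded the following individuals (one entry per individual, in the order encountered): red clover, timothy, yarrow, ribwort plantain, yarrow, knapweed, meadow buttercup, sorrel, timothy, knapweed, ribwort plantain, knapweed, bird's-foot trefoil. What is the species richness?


Total individuals logged = 13
Distinct species (count of individuals): red clover (1), timothy (2), yarrow (2), ribwort plantain (2), knapweed (3), meadow buttercup (1), sorrel (1), bird's-foot trefoil (1)
Species richness = number of distinct species = 8

8


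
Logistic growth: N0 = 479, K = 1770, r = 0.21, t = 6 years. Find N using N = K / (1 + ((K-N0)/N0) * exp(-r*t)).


(K - N0)/N0 = (1770 - 479)/479 = 1291/479 = 2.69520
r*t = 0.21 * 6 = 1.26; exp(-1.26) = 0.283654
2.69520 * 0.283654 = 0.764504
1 + 0.764504 = 1.76450
N = 1770 / 1.76450 = 1003.12 ≈ 1003

1003


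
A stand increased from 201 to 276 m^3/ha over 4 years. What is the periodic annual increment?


PAI = (V2 - V1) / period = (276 - 201) / 4 = 75 / 4 = 18.75 m^3/ha/yr

18.75 m^3/ha/yr


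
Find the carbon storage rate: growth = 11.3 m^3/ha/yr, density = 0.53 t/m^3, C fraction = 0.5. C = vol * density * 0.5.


C = 11.3 * 0.53 * 0.5 = 2.9945 ≈ 2.99 t C/ha/yr

2.99 t C/ha/yr


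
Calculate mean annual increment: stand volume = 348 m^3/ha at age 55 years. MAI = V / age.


MAI = 348 / 55 = 6.3273 ≈ 6.33 m^3/ha/yr

6.33 m^3/ha/yr


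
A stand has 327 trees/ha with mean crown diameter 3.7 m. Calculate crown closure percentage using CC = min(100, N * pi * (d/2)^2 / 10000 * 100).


(d/2)^2 = (3.7/2)^2 = 1.85^2 = 3.4225
Crown area = 3.141593 * 3.4225 = 10.7521 m^2
N * area / 10000 * 100 = 327 * 10.7521 / 10000 * 100 = 35.1594
CC = min(100, 35.1594) = 35.1594 ≈ 35.2%

35.2%


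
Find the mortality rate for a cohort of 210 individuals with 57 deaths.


Mortality rate = 57 / 210 = 0.271429 ≈ 0.2714

0.2714


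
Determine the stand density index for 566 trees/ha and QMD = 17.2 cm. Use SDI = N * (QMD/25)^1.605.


QMD/25 = 17.2/25 = 0.688
(0.688)^1.605 = exp(1.605 * ln(0.688)) = exp(1.605 * (-0.373966)) = exp(-0.600215) = 0.548694
SDI = 566 * 0.548694 = 310.561 ≈ 311

311


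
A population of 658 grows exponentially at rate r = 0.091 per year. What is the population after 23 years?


r*t = 0.091 * 23 = 2.093
exp(2.093) = 8.10921
N = 658 * 8.10921 = 5335.86 ≈ 5336

5336


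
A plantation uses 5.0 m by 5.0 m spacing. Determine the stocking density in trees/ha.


N = 10000 / 5.0^2 = 10000 / 25 = 400.000 ≈ 400 trees/ha

400 trees/ha


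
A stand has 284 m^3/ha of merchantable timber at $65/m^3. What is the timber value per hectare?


Value = 284 * 65 = $18460/ha

$18460/ha


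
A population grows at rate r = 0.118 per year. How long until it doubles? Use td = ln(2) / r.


td = ln(2) / 0.118 = 0.693147 / 0.118 = 5.87413 ≈ 5.9 years

5.9 years


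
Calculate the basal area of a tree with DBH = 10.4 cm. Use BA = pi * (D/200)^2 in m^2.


D/200 = 10.4/200 = 0.052 m
(D/200)^2 = 0.052^2 = 0.002704
BA = 3.141593 * 0.002704 = 0.00849487 ≈ 0.0085 m^2

0.0085 m^2


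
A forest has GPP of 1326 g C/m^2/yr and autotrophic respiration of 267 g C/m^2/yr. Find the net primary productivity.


NPP = GPP - Ra = 1326 - 267 = 1059 g C/m^2/yr

1059 g C/m^2/yr


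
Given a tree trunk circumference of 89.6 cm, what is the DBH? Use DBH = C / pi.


DBH = C / pi = 89.6 / 3.141593 = 28.5206 ≈ 28.52 cm

28.52 cm


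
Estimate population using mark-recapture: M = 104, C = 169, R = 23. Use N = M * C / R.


N = M * C / R = 104 * 169 / 23 = 17576 / 23 = 764.17 ≈ 764

764 individuals


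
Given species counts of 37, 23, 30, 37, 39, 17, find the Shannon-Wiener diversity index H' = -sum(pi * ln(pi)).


Total N = 37 + 23 + 30 + 37 + 39 + 17 = 183
Per-species terms:
  p = 37/183 = 0.202186; ln(p) = -1.598567; p*ln(p) = 0.202186 * (-1.598567) = -0.323208
  p = 23/183 = 0.125683; ln(p) = -2.073992; p*ln(p) = 0.125683 * (-2.073992) = -0.260666
  p = 30/183 = 0.163934; ln(p) = -1.808291; p*ln(p) = 0.163934 * (-1.808291) = -0.296440
  p = 37/183 = 0.202186; ln(p) = -1.598567; p*ln(p) = 0.202186 * (-1.598567) = -0.323208
  p = 39/183 = 0.213115; ln(p) = -1.545923; p*ln(p) = 0.213115 * (-1.545923) = -0.329459
  p = 17/183 = 0.092896; ln(p) = -2.376275; p*ln(p) = 0.092896 * (-2.376275) = -0.220746
sum(p*ln(p)) = (-0.323208) + (-0.260666) + (-0.296440) + (-0.323208) + (-0.329459) + (-0.220746) = -1.753727
H' = -(-1.753727) = 1.753727 ≈ 1.7537

1.7537


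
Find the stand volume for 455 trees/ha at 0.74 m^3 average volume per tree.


V_stand = 455 * 0.74 = 336.7 m^3/ha

336.7 m^3/ha


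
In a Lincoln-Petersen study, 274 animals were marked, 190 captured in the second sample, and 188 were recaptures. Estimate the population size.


N = M * C / R = 274 * 190 / 188 = 52060 / 188 = 276.91 ≈ 277

277 individuals


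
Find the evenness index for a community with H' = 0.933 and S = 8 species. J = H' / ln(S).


ln(8) = 2.07944
J = H' / ln(S) = 0.933 / 2.07944 = 0.448678 ≈ 0.4487

0.4487


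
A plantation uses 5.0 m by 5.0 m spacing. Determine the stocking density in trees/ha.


N = 10000 / 5.0^2 = 10000 / 25 = 400.000 ≈ 400 trees/ha

400 trees/ha


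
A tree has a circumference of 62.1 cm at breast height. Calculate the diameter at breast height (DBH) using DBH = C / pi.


DBH = C / pi = 62.1 / 3.141593 = 19.7670 ≈ 19.77 cm

19.77 cm


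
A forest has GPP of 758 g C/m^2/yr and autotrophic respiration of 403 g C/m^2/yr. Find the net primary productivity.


NPP = GPP - Ra = 758 - 403 = 355 g C/m^2/yr

355 g C/m^2/yr


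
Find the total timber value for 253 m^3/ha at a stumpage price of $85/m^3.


Value = 253 * 85 = $21505/ha

$21505/ha


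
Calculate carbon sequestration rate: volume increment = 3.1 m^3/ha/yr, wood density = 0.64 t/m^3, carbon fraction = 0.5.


C = 3.1 * 0.64 * 0.5 = 0.992 ≈ 0.99 t C/ha/yr

0.99 t C/ha/yr


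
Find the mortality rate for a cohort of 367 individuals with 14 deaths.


Mortality rate = 14 / 367 = 0.038147 ≈ 0.0381

0.0381


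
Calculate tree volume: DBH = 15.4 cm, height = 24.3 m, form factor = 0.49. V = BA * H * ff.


(D/200)^2 = (15.4/200)^2 = 0.077^2 = 0.005929
BA = 3.141593 * 0.005929 = 0.0186265 m^2
V = 0.0186265 * 24.3 * 0.49 = 0.221786 ≈ 0.222 m^3

0.222 m^3


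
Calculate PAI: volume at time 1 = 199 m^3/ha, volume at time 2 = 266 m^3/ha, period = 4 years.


PAI = (V2 - V1) / period = (266 - 199) / 4 = 67 / 4 = 16.75 m^3/ha/yr

16.75 m^3/ha/yr


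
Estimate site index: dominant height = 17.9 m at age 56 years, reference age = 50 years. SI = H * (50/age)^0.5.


50/56 = 0.892857
(0.892857)^0.5 = 0.944911
SI = 17.9 * 0.944911 = 16.9139 ≈ 16.9 m

16.9 m


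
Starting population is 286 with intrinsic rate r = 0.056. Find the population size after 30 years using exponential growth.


r*t = 0.056 * 30 = 1.68
exp(1.68) = 5.36556
N = 286 * 5.36556 = 1534.55 ≈ 1535

1535


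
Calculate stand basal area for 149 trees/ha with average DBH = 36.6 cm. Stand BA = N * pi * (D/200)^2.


(D/200)^2 = (36.6/200)^2 = 0.183^2 = 0.033489
Individual BA = 3.141593 * 0.033489 = 0.105209 m^2
Stand BA = 149 * 0.105209 = 15.6761 ≈ 15.68 m^2/ha

15.68 m^2/ha


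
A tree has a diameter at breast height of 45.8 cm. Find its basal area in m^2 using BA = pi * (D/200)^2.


D/200 = 45.8/200 = 0.229 m
(D/200)^2 = 0.229^2 = 0.052441
BA = 3.141593 * 0.052441 = 0.164748 ≈ 0.1647 m^2

0.1647 m^2


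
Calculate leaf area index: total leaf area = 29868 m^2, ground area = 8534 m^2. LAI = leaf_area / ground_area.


LAI = 29868 / 8534 = 3.4999 ≈ 3.50

3.50


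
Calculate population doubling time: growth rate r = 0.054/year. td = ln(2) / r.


td = ln(2) / 0.054 = 0.693147 / 0.054 = 12.8361 ≈ 12.8 years

12.8 years


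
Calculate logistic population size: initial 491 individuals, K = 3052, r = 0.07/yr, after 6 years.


(K - N0)/N0 = (3052 - 491)/491 = 2561/491 = 5.21589
r*t = 0.07 * 6 = 0.42; exp(-0.42) = 0.657047
5.21589 * 0.657047 = 3.42708
1 + 3.42708 = 4.42708
N = 3052 / 4.42708 = 689.393 ≈ 689

689


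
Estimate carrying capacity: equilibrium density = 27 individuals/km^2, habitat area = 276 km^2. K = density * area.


K = 27 * 276 = 7452 individuals

7452 individuals


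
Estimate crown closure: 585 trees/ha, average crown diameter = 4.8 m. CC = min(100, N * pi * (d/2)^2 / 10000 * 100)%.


(d/2)^2 = (4.8/2)^2 = 2.4^2 = 5.76
Crown area = 3.141593 * 5.76 = 18.0956 m^2
N * area / 10000 * 100 = 585 * 18.0956 / 10000 * 100 = 105.859
CC = min(100, 105.859) = 100%

100%


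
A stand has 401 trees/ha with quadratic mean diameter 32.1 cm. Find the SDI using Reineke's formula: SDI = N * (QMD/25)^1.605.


QMD/25 = 32.1/25 = 1.284
(1.284)^1.605 = exp(1.605 * ln(1.284)) = exp(1.605 * 0.249980) = exp(0.401218) = 1.49364
SDI = 401 * 1.49364 = 598.950 ≈ 599

599


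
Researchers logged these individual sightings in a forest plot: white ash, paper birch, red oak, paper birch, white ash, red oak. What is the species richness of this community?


Total individuals logged = 6
Distinct species (count of individuals): white ash (2), paper birch (2), red oak (2)
Species richness = number of distinct species = 3

3


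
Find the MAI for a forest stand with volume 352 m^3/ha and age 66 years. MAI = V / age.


MAI = 352 / 66 = 5.3333 ≈ 5.33 m^3/ha/yr

5.33 m^3/ha/yr


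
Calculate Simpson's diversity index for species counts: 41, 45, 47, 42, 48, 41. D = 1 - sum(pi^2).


Total N = 41 + 45 + 47 + 42 + 48 + 41 = 264
Per-species terms:
  p = 41/264 = 0.155303; p^2 = 0.155303^2 = 0.024119
  p = 45/264 = 0.170455; p^2 = 0.170455^2 = 0.029055
  p = 47/264 = 0.178030; p^2 = 0.178030^2 = 0.031695
  p = 42/264 = 0.159091; p^2 = 0.159091^2 = 0.025310
  p = 48/264 = 0.181818; p^2 = 0.181818^2 = 0.033058
  p = 41/264 = 0.155303; p^2 = 0.155303^2 = 0.024119
sum(p^2) = 0.024119 + 0.029055 + 0.031695 + 0.025310 + 0.033058 + 0.024119 = 0.167356
D = 1 - 0.167356 = 0.832644 ≈ 0.8326

0.8326


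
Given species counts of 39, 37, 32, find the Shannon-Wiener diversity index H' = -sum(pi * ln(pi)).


Total N = 39 + 37 + 32 = 108
Per-species terms:
  p = 39/108 = 0.361111; ln(p) = -1.018570; p*ln(p) = 0.361111 * (-1.018570) = -0.367817
  p = 37/108 = 0.342593; ln(p) = -1.071212; p*ln(p) = 0.342593 * (-1.071212) = -0.366990
  p = 32/108 = 0.296296; ln(p) = -1.216396; p*ln(p) = 0.296296 * (-1.216396) = -0.360413
sum(p*ln(p)) = (-0.367817) + (-0.366990) + (-0.360413) = -1.095220
H' = -(-1.095220) = 1.095220 ≈ 1.0952

1.0952


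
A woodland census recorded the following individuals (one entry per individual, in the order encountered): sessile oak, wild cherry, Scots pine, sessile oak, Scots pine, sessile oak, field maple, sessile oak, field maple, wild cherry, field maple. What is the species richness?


Total individuals logged = 11
Distinct species (count of individuals): sessile oak (4), wild cherry (2), Scots pine (2), field maple (3)
Species richness = number of distinct species = 4

4


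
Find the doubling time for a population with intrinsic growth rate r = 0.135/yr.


td = ln(2) / 0.135 = 0.693147 / 0.135 = 5.13442 ≈ 5.1 years

5.1 years


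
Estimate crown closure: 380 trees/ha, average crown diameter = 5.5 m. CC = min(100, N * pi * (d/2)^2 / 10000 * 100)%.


(d/2)^2 = (5.5/2)^2 = 2.75^2 = 7.5625
Crown area = 3.141593 * 7.5625 = 23.7583 m^2
N * area / 10000 * 100 = 380 * 23.7583 / 10000 * 100 = 90.2815
CC = min(100, 90.2815) = 90.2815 ≈ 90.3%

90.3%


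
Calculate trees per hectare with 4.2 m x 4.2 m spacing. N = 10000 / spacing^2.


N = 10000 / 4.2^2 = 10000 / 17.64 = 566.893 ≈ 567 trees/ha

567 trees/ha


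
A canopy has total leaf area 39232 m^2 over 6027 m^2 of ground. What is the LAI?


LAI = 39232 / 6027 = 6.5094 ≈ 6.51

6.51


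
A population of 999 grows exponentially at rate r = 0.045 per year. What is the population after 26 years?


r*t = 0.045 * 26 = 1.17
exp(1.17) = 3.22199
N = 999 * 3.22199 = 3218.77 ≈ 3219

3219


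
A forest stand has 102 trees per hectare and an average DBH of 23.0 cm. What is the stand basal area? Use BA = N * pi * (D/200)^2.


(D/200)^2 = (23.0/200)^2 = 0.115^2 = 0.013225
Individual BA = 3.141593 * 0.013225 = 0.0415476 m^2
Stand BA = 102 * 0.0415476 = 4.23786 ≈ 4.24 m^2/ha

4.24 m^2/ha


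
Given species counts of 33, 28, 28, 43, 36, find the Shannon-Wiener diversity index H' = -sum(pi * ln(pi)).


Total N = 33 + 28 + 28 + 43 + 36 = 168
Per-species terms:
  p = 33/168 = 0.196429; ln(p) = -1.627454; p*ln(p) = 0.196429 * (-1.627454) = -0.319679
  p = 28/168 = 0.166667; ln(p) = -1.791757; p*ln(p) = 0.166667 * (-1.791757) = -0.298627
  p = 28/168 = 0.166667; ln(p) = -1.791757; p*ln(p) = 0.166667 * (-1.791757) = -0.298627
  p = 43/168 = 0.255952; ln(p) = -1.362765; p*ln(p) = 0.255952 * (-1.362765) = -0.348802
  p = 36/168 = 0.214286; ln(p) = -1.540444; p*ln(p) = 0.214286 * (-1.540444) = -0.330096
sum(p*ln(p)) = (-0.319679) + (-0.298627) + (-0.298627) + (-0.348802) + (-0.330096) = -1.595831
H' = -(-1.595831) = 1.595831 ≈ 1.5958

1.5958


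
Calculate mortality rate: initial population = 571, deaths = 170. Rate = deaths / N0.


Mortality rate = 170 / 571 = 0.297723 ≈ 0.2977

0.2977


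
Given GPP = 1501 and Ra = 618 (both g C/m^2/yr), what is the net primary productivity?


NPP = GPP - Ra = 1501 - 618 = 883 g C/m^2/yr

883 g C/m^2/yr


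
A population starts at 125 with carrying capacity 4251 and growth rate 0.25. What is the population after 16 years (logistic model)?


(K - N0)/N0 = (4251 - 125)/125 = 4126/125 = 33.0080
r*t = 0.25 * 16 = 4; exp(-4) = 0.0183156
33.0080 * 0.0183156 = 0.604561
1 + 0.604561 = 1.60456
N = 4251 / 1.60456 = 2649.32 ≈ 2649

2649


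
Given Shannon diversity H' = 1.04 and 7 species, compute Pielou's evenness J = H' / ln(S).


ln(7) = 1.94591
J = H' / ln(S) = 1.04 / 1.94591 = 0.534454 ≈ 0.5345

0.5345


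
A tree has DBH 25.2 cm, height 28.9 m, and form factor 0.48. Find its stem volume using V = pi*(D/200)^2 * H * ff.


(D/200)^2 = (25.2/200)^2 = 0.126^2 = 0.015876
BA = 3.141593 * 0.015876 = 0.0498759 m^2
V = 0.0498759 * 28.9 * 0.48 = 0.691878 ≈ 0.692 m^3

0.692 m^3


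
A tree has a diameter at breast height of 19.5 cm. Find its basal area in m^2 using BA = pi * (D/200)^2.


D/200 = 19.5/200 = 0.0975 m
(D/200)^2 = 0.0975^2 = 0.00950625
BA = 3.141593 * 0.00950625 = 0.0298648 ≈ 0.0299 m^2

0.0299 m^2


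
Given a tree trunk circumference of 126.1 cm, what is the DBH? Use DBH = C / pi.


DBH = C / pi = 126.1 / 3.141593 = 40.1389 ≈ 40.14 cm

40.14 cm


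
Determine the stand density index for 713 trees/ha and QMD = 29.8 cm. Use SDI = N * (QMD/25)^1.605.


QMD/25 = 29.8/25 = 1.192
(1.192)^1.605 = exp(1.605 * ln(1.192)) = exp(1.605 * 0.175633) = exp(0.281891) = 1.32563
SDI = 713 * 1.32563 = 945.174 ≈ 945

945


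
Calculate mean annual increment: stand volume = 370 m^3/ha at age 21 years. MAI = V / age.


MAI = 370 / 21 = 17.6190 ≈ 17.62 m^3/ha/yr

17.62 m^3/ha/yr


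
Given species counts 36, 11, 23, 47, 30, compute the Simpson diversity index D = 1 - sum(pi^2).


Total N = 36 + 11 + 23 + 47 + 30 = 147
Per-species terms:
  p = 36/147 = 0.244898; p^2 = 0.244898^2 = 0.059975
  p = 11/147 = 0.074830; p^2 = 0.074830^2 = 0.005600
  p = 23/147 = 0.156463; p^2 = 0.156463^2 = 0.024481
  p = 47/147 = 0.319728; p^2 = 0.319728^2 = 0.102226
  p = 30/147 = 0.204082; p^2 = 0.204082^2 = 0.041649
sum(p^2) = 0.059975 + 0.005600 + 0.024481 + 0.102226 + 0.041649 = 0.233931
D = 1 - 0.233931 = 0.766069 ≈ 0.7661

0.7661


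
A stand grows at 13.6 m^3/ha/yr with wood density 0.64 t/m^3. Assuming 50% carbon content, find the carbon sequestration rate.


C = 13.6 * 0.64 * 0.5 = 4.352 ≈ 4.35 t C/ha/yr

4.35 t C/ha/yr


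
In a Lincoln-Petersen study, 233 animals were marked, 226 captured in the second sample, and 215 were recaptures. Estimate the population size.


N = M * C / R = 233 * 226 / 215 = 52658 / 215 = 244.92 ≈ 245

245 individuals


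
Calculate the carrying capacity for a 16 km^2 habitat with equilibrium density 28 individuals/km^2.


K = 28 * 16 = 448 individuals

448 individuals


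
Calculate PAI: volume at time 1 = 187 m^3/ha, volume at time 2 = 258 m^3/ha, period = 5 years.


PAI = (V2 - V1) / period = (258 - 187) / 5 = 71 / 5 = 14.20 m^3/ha/yr

14.20 m^3/ha/yr


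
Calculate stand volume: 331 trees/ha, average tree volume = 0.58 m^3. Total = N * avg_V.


V_stand = 331 * 0.58 = 191.98 ≈ 192.0 m^3/ha

192.0 m^3/ha


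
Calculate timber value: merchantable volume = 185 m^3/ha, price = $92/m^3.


Value = 185 * 92 = $17020/ha

$17020/ha


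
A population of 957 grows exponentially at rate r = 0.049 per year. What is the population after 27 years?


r*t = 0.049 * 27 = 1.323
exp(1.323) = 3.75467
N = 957 * 3.75467 = 3593.22 ≈ 3593

3593


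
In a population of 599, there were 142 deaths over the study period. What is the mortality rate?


Mortality rate = 142 / 599 = 0.237062 ≈ 0.2371

0.2371


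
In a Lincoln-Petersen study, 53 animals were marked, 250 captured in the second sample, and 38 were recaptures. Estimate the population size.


N = M * C / R = 53 * 250 / 38 = 13250 / 38 = 348.68 ≈ 349

349 individuals


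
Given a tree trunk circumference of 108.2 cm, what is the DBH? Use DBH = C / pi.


DBH = C / pi = 108.2 / 3.141593 = 34.4411 ≈ 34.44 cm

34.44 cm


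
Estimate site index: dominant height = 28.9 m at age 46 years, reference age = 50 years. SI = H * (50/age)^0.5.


50/46 = 1.08696
(1.08696)^0.5 = 1.04257
SI = 28.9 * 1.04257 = 30.1303 ≈ 30.1 m

30.1 m


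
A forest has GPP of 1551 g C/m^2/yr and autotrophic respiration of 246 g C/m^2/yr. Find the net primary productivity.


NPP = GPP - Ra = 1551 - 246 = 1305 g C/m^2/yr

1305 g C/m^2/yr


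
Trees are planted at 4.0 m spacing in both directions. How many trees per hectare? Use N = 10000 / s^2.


N = 10000 / 4.0^2 = 10000 / 16 = 625.000 ≈ 625 trees/ha

625 trees/ha


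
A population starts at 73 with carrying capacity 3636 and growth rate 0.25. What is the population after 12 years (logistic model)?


(K - N0)/N0 = (3636 - 73)/73 = 3563/73 = 48.8082
r*t = 0.25 * 12 = 3; exp(-3) = 0.0497871
48.8082 * 0.0497871 = 2.43002
1 + 2.43002 = 3.43002
N = 3636 / 3.43002 = 1060.05 ≈ 1060

1060


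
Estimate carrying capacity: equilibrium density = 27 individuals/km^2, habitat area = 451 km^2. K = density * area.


K = 27 * 451 = 12177 individuals

12177 individuals


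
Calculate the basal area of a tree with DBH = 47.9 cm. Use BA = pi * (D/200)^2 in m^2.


D/200 = 47.9/200 = 0.2395 m
(D/200)^2 = 0.2395^2 = 0.05736025
BA = 3.141593 * 0.05736025 = 0.180203 ≈ 0.1802 m^2

0.1802 m^2


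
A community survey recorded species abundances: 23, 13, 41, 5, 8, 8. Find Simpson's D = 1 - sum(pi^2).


Total N = 23 + 13 + 41 + 5 + 8 + 8 = 98
Per-species terms:
  p = 23/98 = 0.234694; p^2 = 0.234694^2 = 0.055081
  p = 13/98 = 0.132653; p^2 = 0.132653^2 = 0.017597
  p = 41/98 = 0.418367; p^2 = 0.418367^2 = 0.175031
  p = 5/98 = 0.051020; p^2 = 0.051020^2 = 0.002603
  p = 8/98 = 0.081633; p^2 = 0.081633^2 = 0.006664
  p = 8/98 = 0.081633; p^2 = 0.081633^2 = 0.006664
sum(p^2) = 0.055081 + 0.017597 + 0.175031 + 0.002603 + 0.006664 + 0.006664 = 0.263640
D = 1 - 0.263640 = 0.736360 ≈ 0.7364

0.7364


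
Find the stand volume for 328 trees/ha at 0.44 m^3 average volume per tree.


V_stand = 328 * 0.44 = 144.32 ≈ 144.3 m^3/ha

144.3 m^3/ha


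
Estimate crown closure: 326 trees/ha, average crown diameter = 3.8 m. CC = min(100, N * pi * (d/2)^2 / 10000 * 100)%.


(d/2)^2 = (3.8/2)^2 = 1.9^2 = 3.61
Crown area = 3.141593 * 3.61 = 11.3412 m^2
N * area / 10000 * 100 = 326 * 11.3412 / 10000 * 100 = 36.9723
CC = min(100, 36.9723) = 36.9723 ≈ 37.0%

37.0%


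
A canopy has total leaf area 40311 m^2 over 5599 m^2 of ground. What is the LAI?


LAI = 40311 / 5599 = 7.1997 ≈ 7.20

7.20


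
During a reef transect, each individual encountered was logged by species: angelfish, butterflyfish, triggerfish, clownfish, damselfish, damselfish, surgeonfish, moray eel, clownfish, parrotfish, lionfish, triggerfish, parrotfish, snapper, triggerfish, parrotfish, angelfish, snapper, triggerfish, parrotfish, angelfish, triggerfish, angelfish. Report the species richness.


Total individuals logged = 23
Distinct species (count of individuals): angelfish (4), butterflyfish (1), triggerfish (5), clownfish (2), damselfish (2), surgeonfish (1), moray eel (1), parrotfish (4), lionfish (1), snapper (2)
Species richness = number of distinct species = 10

10


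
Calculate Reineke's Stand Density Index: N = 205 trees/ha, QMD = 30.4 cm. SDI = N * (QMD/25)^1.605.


QMD/25 = 30.4/25 = 1.216
(1.216)^1.605 = exp(1.605 * ln(1.216)) = exp(1.605 * 0.195567) = exp(0.313885) = 1.36873
SDI = 205 * 1.36873 = 280.590 ≈ 281

281


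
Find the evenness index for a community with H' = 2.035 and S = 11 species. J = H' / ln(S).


ln(11) = 2.39790
J = H' / ln(S) = 2.035 / 2.39790 = 0.848659 ≈ 0.8487

0.8487


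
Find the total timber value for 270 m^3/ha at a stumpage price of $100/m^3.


Value = 270 * 100 = $27000/ha

$27000/ha


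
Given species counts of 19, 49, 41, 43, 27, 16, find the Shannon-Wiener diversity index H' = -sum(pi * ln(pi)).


Total N = 19 + 49 + 41 + 43 + 27 + 16 = 195
Per-species terms:
  p = 19/195 = 0.097436; ln(p) = -2.328560; p*ln(p) = 0.097436 * (-2.328560) = -0.226886
  p = 49/195 = 0.251282; ln(p) = -1.381179; p*ln(p) = 0.251282 * (-1.381179) = -0.347065
  p = 41/195 = 0.210256; ln(p) = -1.559429; p*ln(p) = 0.210256 * (-1.559429) = -0.327879
  p = 43/195 = 0.220513; ln(p) = -1.511799; p*ln(p) = 0.220513 * (-1.511799) = -0.333371
  p = 27/195 = 0.138462; ln(p) = -1.977159; p*ln(p) = 0.138462 * (-1.977159) = -0.273761
  p = 16/195 = 0.082051; ln(p) = -2.500414; p*ln(p) = 0.082051 * (-2.500414) = -0.205161
sum(p*ln(p)) = (-0.226886) + (-0.347065) + (-0.327879) + (-0.333371) + (-0.273761) + (-0.205161) = -1.714123
H' = -(-1.714123) = 1.714123 ≈ 1.7141

1.7141


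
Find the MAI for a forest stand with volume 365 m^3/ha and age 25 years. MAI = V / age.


MAI = 365 / 25 = 14.60 m^3/ha/yr

14.60 m^3/ha/yr


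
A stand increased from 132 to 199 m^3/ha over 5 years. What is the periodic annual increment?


PAI = (V2 - V1) / period = (199 - 132) / 5 = 67 / 5 = 13.40 m^3/ha/yr

13.40 m^3/ha/yr


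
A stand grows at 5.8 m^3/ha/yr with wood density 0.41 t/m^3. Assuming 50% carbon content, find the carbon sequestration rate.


C = 5.8 * 0.41 * 0.5 = 1.189 ≈ 1.19 t C/ha/yr

1.19 t C/ha/yr


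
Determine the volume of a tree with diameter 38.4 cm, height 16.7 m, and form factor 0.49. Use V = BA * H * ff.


(D/200)^2 = (38.4/200)^2 = 0.192^2 = 0.036864
BA = 3.141593 * 0.036864 = 0.115812 m^2
V = 0.115812 * 16.7 * 0.49 = 0.947690 ≈ 0.948 m^3

0.948 m^3


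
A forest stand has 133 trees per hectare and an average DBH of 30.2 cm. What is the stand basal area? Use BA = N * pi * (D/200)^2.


(D/200)^2 = (30.2/200)^2 = 0.151^2 = 0.022801
Individual BA = 3.141593 * 0.022801 = 0.0716315 m^2
Stand BA = 133 * 0.0716315 = 9.52699 ≈ 9.53 m^2/ha

9.53 m^2/ha


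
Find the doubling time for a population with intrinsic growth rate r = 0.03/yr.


td = ln(2) / 0.03 = 0.693147 / 0.03 = 23.1049 ≈ 23.1 years

23.1 years


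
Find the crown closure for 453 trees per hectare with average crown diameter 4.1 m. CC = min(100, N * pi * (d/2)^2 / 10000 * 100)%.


(d/2)^2 = (4.1/2)^2 = 2.05^2 = 4.2025
Crown area = 3.141593 * 4.2025 = 13.2025 m^2
N * area / 10000 * 100 = 453 * 13.2025 / 10000 * 100 = 59.8073
CC = min(100, 59.8073) = 59.8073 ≈ 59.8%

59.8%


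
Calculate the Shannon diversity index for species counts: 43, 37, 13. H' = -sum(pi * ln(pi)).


Total N = 43 + 37 + 13 = 93
Per-species terms:
  p = 43/93 = 0.462366; ln(p) = -0.771398; p*ln(p) = 0.462366 * (-0.771398) = -0.356668
  p = 37/93 = 0.397849; ln(p) = -0.921683; p*ln(p) = 0.397849 * (-0.921683) = -0.366691
  p = 13/93 = 0.139785; ln(p) = -1.967650; p*ln(p) = 0.139785 * (-1.967650) = -0.275048
sum(p*ln(p)) = (-0.356668) + (-0.366691) + (-0.275048) = -0.998407
H' = -(-0.998407) = 0.998407 ≈ 0.9984

0.9984


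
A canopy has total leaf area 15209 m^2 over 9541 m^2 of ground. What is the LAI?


LAI = 15209 / 9541 = 1.5941 ≈ 1.59

1.59


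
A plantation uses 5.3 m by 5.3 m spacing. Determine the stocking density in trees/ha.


N = 10000 / 5.3^2 = 10000 / 28.09 = 355.999 ≈ 356 trees/ha

356 trees/ha


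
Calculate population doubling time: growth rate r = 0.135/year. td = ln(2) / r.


td = ln(2) / 0.135 = 0.693147 / 0.135 = 5.13442 ≈ 5.1 years

5.1 years


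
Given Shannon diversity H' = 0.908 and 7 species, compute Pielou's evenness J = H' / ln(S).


ln(7) = 1.94591
J = H' / ln(S) = 0.908 / 1.94591 = 0.466620 ≈ 0.4666

0.4666


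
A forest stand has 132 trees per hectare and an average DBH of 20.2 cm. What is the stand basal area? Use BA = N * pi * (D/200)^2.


(D/200)^2 = (20.2/200)^2 = 0.101^2 = 0.010201
Individual BA = 3.141593 * 0.010201 = 0.0320474 m^2
Stand BA = 132 * 0.0320474 = 4.23026 ≈ 4.23 m^2/ha

4.23 m^2/ha


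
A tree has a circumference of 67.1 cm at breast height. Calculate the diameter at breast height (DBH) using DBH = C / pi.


DBH = C / pi = 67.1 / 3.141593 = 21.3586 ≈ 21.36 cm

21.36 cm


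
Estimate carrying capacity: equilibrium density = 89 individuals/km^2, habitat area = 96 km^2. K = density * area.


K = 89 * 96 = 8544 individuals

8544 individuals


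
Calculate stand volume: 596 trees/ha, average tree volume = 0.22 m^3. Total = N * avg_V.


V_stand = 596 * 0.22 = 131.12 ≈ 131.1 m^3/ha

131.1 m^3/ha


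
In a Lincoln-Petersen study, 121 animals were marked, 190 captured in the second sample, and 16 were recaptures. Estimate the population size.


N = M * C / R = 121 * 190 / 16 = 22990 / 16 = 1436.88 ≈ 1437

1437 individuals


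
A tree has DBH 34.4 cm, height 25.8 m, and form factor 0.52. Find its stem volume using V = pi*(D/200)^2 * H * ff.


(D/200)^2 = (34.4/200)^2 = 0.172^2 = 0.029584
BA = 3.141593 * 0.029584 = 0.0929409 m^2
V = 0.0929409 * 25.8 * 0.52 = 1.24690 ≈ 1.247 m^3

1.247 m^3


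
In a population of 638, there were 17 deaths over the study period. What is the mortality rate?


Mortality rate = 17 / 638 = 0.026646 ≈ 0.0266

0.0266


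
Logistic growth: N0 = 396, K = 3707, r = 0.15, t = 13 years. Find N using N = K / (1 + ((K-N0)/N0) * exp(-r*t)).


(K - N0)/N0 = (3707 - 396)/396 = 3311/396 = 8.36111
r*t = 0.15 * 13 = 1.95; exp(-1.95) = 0.142274
8.36111 * 0.142274 = 1.18957
1 + 1.18957 = 2.18957
N = 3707 / 2.18957 = 1693.03 ≈ 1693

1693


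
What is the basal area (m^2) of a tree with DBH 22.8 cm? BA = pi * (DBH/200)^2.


D/200 = 22.8/200 = 0.114 m
(D/200)^2 = 0.114^2 = 0.012996
BA = 3.141593 * 0.012996 = 0.0408281 ≈ 0.0408 m^2

0.0408 m^2


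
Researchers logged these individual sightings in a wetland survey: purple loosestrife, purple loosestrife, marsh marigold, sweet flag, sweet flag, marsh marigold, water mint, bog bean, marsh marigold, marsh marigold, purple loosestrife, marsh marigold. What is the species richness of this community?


Total individuals logged = 12
Distinct species (count of individuals): purple loosestrife (3), marsh marigold (5), sweet flag (2), water mint (1), bog bean (1)
Species richness = number of distinct species = 5

5


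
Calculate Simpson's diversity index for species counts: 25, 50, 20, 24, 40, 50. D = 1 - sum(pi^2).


Total N = 25 + 50 + 20 + 24 + 40 + 50 = 209
Per-species terms:
  p = 25/209 = 0.119617; p^2 = 0.119617^2 = 0.014308
  p = 50/209 = 0.239234; p^2 = 0.239234^2 = 0.057233
  p = 20/209 = 0.095694; p^2 = 0.095694^2 = 0.009157
  p = 24/209 = 0.114833; p^2 = 0.114833^2 = 0.013187
  p = 40/209 = 0.191388; p^2 = 0.191388^2 = 0.036629
  p = 50/209 = 0.239234; p^2 = 0.239234^2 = 0.057233
sum(p^2) = 0.014308 + 0.057233 + 0.009157 + 0.013187 + 0.036629 + 0.057233 = 0.187747
D = 1 - 0.187747 = 0.812253 ≈ 0.8123

0.8123


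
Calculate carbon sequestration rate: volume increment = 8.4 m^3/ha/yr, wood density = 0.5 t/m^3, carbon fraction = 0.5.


C = 8.4 * 0.5 * 0.5 = 2.10 t C/ha/yr

2.10 t C/ha/yr


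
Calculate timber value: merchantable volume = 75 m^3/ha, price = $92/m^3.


Value = 75 * 92 = $6900/ha

$6900/ha
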